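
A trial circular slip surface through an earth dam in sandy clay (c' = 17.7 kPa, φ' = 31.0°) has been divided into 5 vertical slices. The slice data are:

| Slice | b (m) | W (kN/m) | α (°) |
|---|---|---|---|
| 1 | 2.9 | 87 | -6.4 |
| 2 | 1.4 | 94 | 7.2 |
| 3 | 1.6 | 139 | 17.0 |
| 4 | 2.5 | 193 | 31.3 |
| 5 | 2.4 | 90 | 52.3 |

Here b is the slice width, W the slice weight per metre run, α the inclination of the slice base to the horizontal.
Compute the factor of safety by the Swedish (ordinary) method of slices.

Ordinary method of slices: FS = Σ[c'·Δl_i + (W_i cosα_i)·tanφ'] / Σ W_i sinα_i, with Δl_i = b_i / cosα_i.
Slice 1: Δl = 2.9/cos(-6.4°) = 2.918 m; N'_1 = 87·cos(-6.4°) = 86.5; c'Δl = 51.65; W sinα = -9.7
Slice 2: Δl = 1.4/cos7.2° = 1.411 m; N'_2 = 94·cos7.2° = 93.3; c'Δl = 24.98; W sinα = 11.8
Slice 3: Δl = 1.6/cos17.0° = 1.673 m; N'_3 = 139·cos17.0° = 132.9; c'Δl = 29.61; W sinα = 40.6
Slice 4: Δl = 2.5/cos31.3° = 2.926 m; N'_4 = 193·cos31.3° = 164.9; c'Δl = 51.79; W sinα = 100.3
Slice 5: Δl = 2.4/cos52.3° = 3.925 m; N'_5 = 90·cos52.3° = 55.0; c'Δl = 69.47; W sinα = 71.2
Σc'Δl = 227.5 kN/m; ΣN' = 532.6 kN/m; ΣW sinα = 214.2 kN/m
Resisting = 227.5 + 532.6·tan31.0° = 227.5 + 320.0 = 547.5 kN/m
FS = 547.5 / 214.2 = 2.556

FS = 2.56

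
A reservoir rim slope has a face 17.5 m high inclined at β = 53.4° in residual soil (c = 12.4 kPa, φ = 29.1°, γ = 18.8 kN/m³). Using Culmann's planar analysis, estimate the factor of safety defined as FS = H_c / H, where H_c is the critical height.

H_c = (4c/γ) · sinβ cosφ / [1 − cos(β − φ)]
    = (4·12.4/18.8) · sin53.4°·cos29.1° / [1 − cos24.3°]
    = 2.638 · 0.7015 / 0.0886 = 20.89 m
FS = H_c / H = 20.89 / 17.5 = 1.194

FS = 1.19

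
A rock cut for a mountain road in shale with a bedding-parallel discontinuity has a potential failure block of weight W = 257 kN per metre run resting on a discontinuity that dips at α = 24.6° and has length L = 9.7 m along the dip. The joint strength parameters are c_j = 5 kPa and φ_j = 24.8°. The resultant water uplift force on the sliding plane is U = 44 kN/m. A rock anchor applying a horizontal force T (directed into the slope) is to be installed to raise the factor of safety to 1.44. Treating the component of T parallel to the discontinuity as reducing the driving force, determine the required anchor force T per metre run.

T = 12 kN/m

Resolving forces along and normal to the sliding plane, with the horizontal anchor force T adding T·sinα to the effective normal force and T·cosα acting up the plane against the driving force:
FS = [c_jL + (W cosα − U + T sinα) tanφ_j] / [W sinα − T cosα]
Without the anchor: N' = 189.7 kN/m, driving T_d = 107.0 kN/m, resisting R = 5·9.7 + 189.7·tan24.8° = 136.1 kN/m, FS = 1.27.
Setting FS = 1.44 and solving for T:
1.44·(107.0 − T cos24.6°) = 136.1 + T sin24.6°·tan24.8°
T·(sin24.6°·tan24.8° + 1.44·cos24.6°) = 1.44·107.0 − 136.1
T·(0.4163·0.4621 + 1.44·0.9092) = 154.1 − 136.1 = 17.9
T·1.5016 = 17.9
T = 11.9 kN/m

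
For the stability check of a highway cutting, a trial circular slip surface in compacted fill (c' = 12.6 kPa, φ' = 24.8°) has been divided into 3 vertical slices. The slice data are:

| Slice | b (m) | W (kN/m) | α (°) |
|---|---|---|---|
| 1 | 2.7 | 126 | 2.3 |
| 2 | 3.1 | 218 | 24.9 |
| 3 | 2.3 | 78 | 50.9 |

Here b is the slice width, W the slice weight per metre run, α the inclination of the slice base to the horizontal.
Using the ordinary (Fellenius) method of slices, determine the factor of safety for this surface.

Ordinary method of slices: FS = Σ[c'·Δl_i + (W_i cosα_i)·tanφ'] / Σ W_i sinα_i, with Δl_i = b_i / cosα_i.
Slice 1: Δl = 2.7/cos2.3° = 2.702 m; N'_1 = 126·cos2.3° = 125.9; c'Δl = 34.05; W sinα = 5.1
Slice 2: Δl = 3.1/cos24.9° = 3.418 m; N'_2 = 218·cos24.9° = 197.7; c'Δl = 43.06; W sinα = 91.8
Slice 3: Δl = 2.3/cos50.9° = 3.647 m; N'_3 = 78·cos50.9° = 49.2; c'Δl = 45.95; W sinα = 60.5
Σc'Δl = 123.1 kN/m; ΣN' = 372.8 kN/m; ΣW sinα = 157.4 kN/m
Resisting = 123.1 + 372.8·tan24.8° = 123.1 + 172.3 = 295.3 kN/m
FS = 295.3 / 157.4 = 1.877

FS = 1.88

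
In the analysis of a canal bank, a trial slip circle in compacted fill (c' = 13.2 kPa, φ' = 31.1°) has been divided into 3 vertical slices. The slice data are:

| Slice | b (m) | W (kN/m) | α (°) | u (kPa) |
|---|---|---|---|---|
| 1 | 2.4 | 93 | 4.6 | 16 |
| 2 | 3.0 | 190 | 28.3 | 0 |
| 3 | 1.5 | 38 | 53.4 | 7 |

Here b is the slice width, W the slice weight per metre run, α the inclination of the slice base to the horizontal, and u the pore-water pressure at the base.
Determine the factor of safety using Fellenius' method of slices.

FS = 1.93

Ordinary method of slices: FS = Σ[c'·Δl_i + (W_i cosα_i − u_i·Δl_i)·tanφ'] / Σ W_i sinα_i, with Δl_i = b_i / cosα_i.
Slice 1: Δl = 2.4/cos4.6° = 2.408 m; N'_1 = 93·cos4.6° − 16·2.408 = 54.2; c'Δl = 31.78; W sinα = 7.5
Slice 2: Δl = 3.0/cos28.3° = 3.407 m; N'_2 = 190·cos28.3° − 0·3.407 = 167.3; c'Δl = 44.98; W sinα = 90.1
Slice 3: Δl = 1.5/cos53.4° = 2.516 m; N'_3 = 38·cos53.4° − 7·2.516 = 5.0; c'Δl = 33.21; W sinα = 30.5
Σc'Δl = 110.0 kN/m; ΣN' = 226.5 kN/m; ΣW sinα = 128.0 kN/m
Resisting = 110.0 + 226.5·tan31.1° = 110.0 + 136.6 = 246.6 kN/m
FS = 246.6 / 128.0 = 1.926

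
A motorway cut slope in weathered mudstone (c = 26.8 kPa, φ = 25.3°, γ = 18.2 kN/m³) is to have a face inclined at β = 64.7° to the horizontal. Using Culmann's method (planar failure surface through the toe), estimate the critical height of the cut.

H_c = 21.18 m

Culmann's analysis gives the critical failure plane at α_cr = (β + φ)/2 = (64.7 + 25.3)/2 = 45.0°, and the critical height
H_c = (4c/γ) · sinβ cosφ / [1 − cos(β − φ)]
    = (4·26.8/18.2) · sin64.7°·cos25.3° / [1 − cos(39.4°)]
    = 5.890 · 0.9041·0.9041 / [1 − 0.7727]
    = 5.890 · 0.8174 / 0.2273
    = 21.18 m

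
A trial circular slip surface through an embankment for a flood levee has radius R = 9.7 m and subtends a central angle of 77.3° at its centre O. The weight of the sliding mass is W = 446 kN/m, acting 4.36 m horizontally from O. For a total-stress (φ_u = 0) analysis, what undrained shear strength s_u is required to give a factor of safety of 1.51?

FS = s_u·L_a·R / (W·d), so s_u = FS·W·d / (L_a·R).
Arc length L_a = R·θ = 9.7·(77.3°·π/180) = 9.7·1.3491 = 13.09 m
s_u = 1.51·446·4.36 / (13.09·9.7) = 2936.3 / 126.94 = 23.13 kPa

s_u = 23.1 kPa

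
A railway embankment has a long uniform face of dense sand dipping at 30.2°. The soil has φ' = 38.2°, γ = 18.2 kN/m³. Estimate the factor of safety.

For a dry cohesionless infinite slope the factor of safety is FS = tanφ' / tanβ.
FS = tan38.2° / tan30.2° = 0.7869 / 0.5820 = 1.352

FS = 1.35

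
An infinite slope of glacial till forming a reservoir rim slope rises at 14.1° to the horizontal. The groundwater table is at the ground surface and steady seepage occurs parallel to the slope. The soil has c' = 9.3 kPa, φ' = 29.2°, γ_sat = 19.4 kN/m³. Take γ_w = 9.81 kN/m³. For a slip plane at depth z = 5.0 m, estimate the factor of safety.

FS = 1.51

With seepage parallel to the slope and the water table at the surface, the effective normal stress on the slip plane uses the buoyant unit weight γ' = γ_sat − γ_w while the driving shear stress uses γ_sat:
FS = [c' + γ' z cos²β tanφ'] / [γ_sat z sinβ cosβ]
γ' = 19.4 − 9.81 = 9.59 kN/m³
Numerator = 9.3 + 9.59·5.0·cos²14.1°·tan29.2° = 9.3 + 9.59·5.0·0.9407·0.5589 = 34.508 kPa
Denominator = 19.4·5.0·sin14.1°·cos14.1° = 19.4·5.0·0.2436·0.9699 = 22.919 kPa
FS = 34.508 / 22.919 = 1.506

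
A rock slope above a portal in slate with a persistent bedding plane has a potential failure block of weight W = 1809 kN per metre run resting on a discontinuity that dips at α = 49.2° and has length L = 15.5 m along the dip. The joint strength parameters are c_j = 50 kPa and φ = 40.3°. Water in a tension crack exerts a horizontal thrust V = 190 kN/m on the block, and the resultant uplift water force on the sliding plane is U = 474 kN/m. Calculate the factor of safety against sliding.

FS = 0.84

Resolving the block weight along and normal to the plane and applying the Mohr–Coulomb strength on the joint:
N' = W cosα − U − V sinα = 1809·cos49.2° − 474 − 190·sin49.2° = 564.2 kN/m
Driving force T = W sinα + V cosα = 1809·sin49.2° + 190·cos49.2° = 1493.6 kN/m
Resisting force R = c_j·L + N'·tanφ = 50·15.5 + 564.2·tan40.3° = 775.0 + 478.5 = 1253.5 kN/m
FS = R / T = 1253.5 / 1493.6 = 0.839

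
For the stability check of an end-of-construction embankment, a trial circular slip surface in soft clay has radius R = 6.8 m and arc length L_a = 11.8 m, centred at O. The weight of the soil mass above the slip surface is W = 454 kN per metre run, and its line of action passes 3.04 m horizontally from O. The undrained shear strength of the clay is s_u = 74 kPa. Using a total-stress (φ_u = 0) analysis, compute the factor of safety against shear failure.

Taking moments about the centre O, the resisting moment is provided by the undrained shear strength acting along the arc:
M_R = s_u·L_a·R = 74·11.80·6.8 = 5937.8 kN·m/m
M_D = W·d = 454·3.04 = 1380.2 kN·m/m
FS = M_R / M_D = 5937.8 / 1380.2 = 4.302

FS = 4.30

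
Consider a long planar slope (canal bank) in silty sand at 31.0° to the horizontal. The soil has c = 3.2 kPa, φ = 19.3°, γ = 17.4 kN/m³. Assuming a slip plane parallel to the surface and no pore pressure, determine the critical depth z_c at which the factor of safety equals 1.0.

Setting FS = 1.00 in FS = [c + γz cos²β tanφ] / [γz sinβ cosβ] and solving for z:
z = c / [γ cosβ (FS·sinβ − cosβ·tanφ)]
  = 3.2 / [17.4·cos31.0°·(1.00·sin31.0° − cos31.0°·tan19.3°)]
  = 3.2 / [17.4·0.8572·(1.00·0.5150 − 0.8572·0.3502)]
  = 3.2 / 3.2046 = 0.999 m

z_c = 1.00 m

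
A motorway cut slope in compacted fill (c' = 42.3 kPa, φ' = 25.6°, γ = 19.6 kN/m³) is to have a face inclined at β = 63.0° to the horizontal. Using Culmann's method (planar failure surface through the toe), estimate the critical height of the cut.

Culmann's analysis gives the critical failure plane at α_cr = (β + φ')/2 = (63.0 + 25.6)/2 = 44.3°, and the critical height
H_c = (4c'/γ) · sinβ cosφ' / [1 − cos(β − φ')]
    = (4·42.3/19.6) · sin63.0°·cos25.6° / [1 − cos(37.4°)]
    = 8.633 · 0.8910·0.9018 / [1 − 0.7944]
    = 8.633 · 0.8035 / 0.2056
    = 33.74 m

H_c = 33.74 m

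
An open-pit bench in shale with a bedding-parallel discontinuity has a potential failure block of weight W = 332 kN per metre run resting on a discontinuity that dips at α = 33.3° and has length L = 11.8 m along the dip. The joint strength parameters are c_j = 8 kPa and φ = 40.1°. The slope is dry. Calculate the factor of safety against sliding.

Resolving the block weight along and normal to the plane and applying the Mohr–Coulomb strength on the joint:
N' = W cosα = 332·cos33.3° = 277.5 kN/m
Driving force T = W sinα = 332·sin33.3° = 182.3 kN/m
Resisting force R = c_j·L + N'·tanφ = 8·11.8 + 277.5·tan40.1° = 94.4 + 233.7 = 328.1 kN/m
FS = R / T = 328.1 / 182.3 = 1.800

FS = 1.80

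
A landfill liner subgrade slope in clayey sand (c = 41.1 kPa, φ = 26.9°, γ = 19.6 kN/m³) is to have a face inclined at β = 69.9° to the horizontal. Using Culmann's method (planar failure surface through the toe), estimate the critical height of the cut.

Culmann's analysis gives the critical failure plane at α_cr = (β + φ)/2 = (69.9 + 26.9)/2 = 48.4°, and the critical height
H_c = (4c/γ) · sinβ cosφ / [1 − cos(β − φ)]
    = (4·41.1/19.6) · sin69.9°·cos26.9° / [1 − cos(43.0°)]
    = 8.388 · 0.9391·0.8918 / [1 − 0.7314]
    = 8.388 · 0.8375 / 0.2686
    = 26.15 m

H_c = 26.15 m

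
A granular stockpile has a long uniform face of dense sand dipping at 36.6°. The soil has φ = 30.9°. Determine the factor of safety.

FS = 0.81

For a dry cohesionless infinite slope the factor of safety is FS = tanφ / tanβ.
FS = tan30.9° / tan36.6° = 0.5985 / 0.7427 = 0.806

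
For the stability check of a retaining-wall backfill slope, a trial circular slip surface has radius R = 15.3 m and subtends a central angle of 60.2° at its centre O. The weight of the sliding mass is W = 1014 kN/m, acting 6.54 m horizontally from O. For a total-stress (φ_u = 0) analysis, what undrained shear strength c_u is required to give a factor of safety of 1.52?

c_u = 41.0 kPa

FS = c_u·L_a·R / (W·d), so c_u = FS·W·d / (L_a·R).
Arc length L_a = R·θ = 15.3·(60.2°·π/180) = 15.3·1.0507 = 16.08 m
c_u = 1.52·1014·6.54 / (16.08·15.3) = 10080.0 / 245.96 = 40.98 kPa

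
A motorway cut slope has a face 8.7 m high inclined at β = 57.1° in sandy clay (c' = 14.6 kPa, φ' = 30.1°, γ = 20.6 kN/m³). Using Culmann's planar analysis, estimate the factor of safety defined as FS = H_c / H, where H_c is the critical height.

FS = 2.17

H_c = (4c'/γ) · sinβ cosφ' / [1 − cos(β − φ')]
    = (4·14.6/20.6) · sin57.1°·cos30.1° / [1 − cos27.0°]
    = 2.835 · 0.7264 / 0.1090 = 18.89 m
FS = H_c / H = 18.89 / 8.7 = 2.172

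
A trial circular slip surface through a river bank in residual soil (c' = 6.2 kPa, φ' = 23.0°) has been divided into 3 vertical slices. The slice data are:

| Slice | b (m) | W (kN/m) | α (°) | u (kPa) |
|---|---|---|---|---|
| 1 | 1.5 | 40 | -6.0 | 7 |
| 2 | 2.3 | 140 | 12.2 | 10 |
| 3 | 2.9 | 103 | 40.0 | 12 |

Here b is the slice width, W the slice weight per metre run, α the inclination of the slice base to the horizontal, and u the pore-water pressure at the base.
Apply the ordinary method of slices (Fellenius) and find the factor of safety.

FS = 1.33

Ordinary method of slices: FS = Σ[c'·Δl_i + (W_i cosα_i − u_i·Δl_i)·tanφ'] / Σ W_i sinα_i, with Δl_i = b_i / cosα_i.
Slice 1: Δl = 1.5/cos(-6.0°) = 1.508 m; N'_1 = 40·cos(-6.0°) − 7·1.508 = 29.2; c'Δl = 9.35; W sinα = -4.2
Slice 2: Δl = 2.3/cos12.2° = 2.353 m; N'_2 = 140·cos12.2° − 10·2.353 = 113.3; c'Δl = 14.59; W sinα = 29.6
Slice 3: Δl = 2.9/cos40.0° = 3.786 m; N'_3 = 103·cos40.0° − 12·3.786 = 33.5; c'Δl = 23.47; W sinα = 66.2
Σc'Δl = 47.4 kN/m; ΣN' = 176.0 kN/m; ΣW sinα = 91.6 kN/m
Resisting = 47.4 + 176.0·tan23.0° = 47.4 + 74.7 = 122.1 kN/m
FS = 122.1 / 91.6 = 1.333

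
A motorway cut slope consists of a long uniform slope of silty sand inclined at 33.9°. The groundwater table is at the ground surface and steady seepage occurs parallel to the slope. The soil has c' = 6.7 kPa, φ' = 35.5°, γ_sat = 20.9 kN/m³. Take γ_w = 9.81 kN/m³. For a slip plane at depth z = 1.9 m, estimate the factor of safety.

FS = 0.93

With seepage parallel to the slope and the water table at the surface, the effective normal stress on the slip plane uses the buoyant unit weight γ' = γ_sat − γ_w while the driving shear stress uses γ_sat:
FS = [c' + γ' z cos²β tanφ'] / [γ_sat z sinβ cosβ]
γ' = 20.9 − 9.81 = 11.09 kN/m³
Numerator = 6.7 + 11.09·1.9·cos²33.9°·tan35.5° = 6.7 + 11.09·1.9·0.6889·0.7133 = 17.054 kPa
Denominator = 20.9·1.9·sin33.9°·cos33.9° = 20.9·1.9·0.5577·0.8300 = 18.383 kPa
FS = 17.054 / 18.383 = 0.928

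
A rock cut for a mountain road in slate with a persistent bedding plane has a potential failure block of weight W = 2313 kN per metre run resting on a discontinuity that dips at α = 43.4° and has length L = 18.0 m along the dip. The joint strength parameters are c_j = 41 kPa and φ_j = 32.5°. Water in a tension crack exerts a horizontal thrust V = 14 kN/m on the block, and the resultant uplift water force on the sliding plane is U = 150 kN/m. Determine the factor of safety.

Resolving the block weight along and normal to the plane and applying the Mohr–Coulomb strength on the joint:
N' = W cosα − U − V sinα = 2313·cos43.4° − 150 − 14·sin43.4° = 1520.9 kN/m
Driving force T = W sinα + V cosα = 2313·sin43.4° + 14·cos43.4° = 1599.4 kN/m
Resisting force R = c_j·L + N'·tanφ_j = 41·18.0 + 1520.9·tan32.5° = 738.0 + 969.0 = 1707.0 kN/m
FS = R / T = 1707.0 / 1599.4 = 1.067

FS = 1.07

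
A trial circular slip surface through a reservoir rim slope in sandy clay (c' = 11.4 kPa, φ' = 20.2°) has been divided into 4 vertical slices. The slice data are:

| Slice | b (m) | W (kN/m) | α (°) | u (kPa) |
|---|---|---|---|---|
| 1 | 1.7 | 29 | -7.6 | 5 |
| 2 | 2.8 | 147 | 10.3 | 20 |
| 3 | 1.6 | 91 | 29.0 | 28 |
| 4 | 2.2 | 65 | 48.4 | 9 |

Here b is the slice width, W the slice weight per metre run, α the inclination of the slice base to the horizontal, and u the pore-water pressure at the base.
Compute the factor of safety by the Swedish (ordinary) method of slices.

Ordinary method of slices: FS = Σ[c'·Δl_i + (W_i cosα_i − u_i·Δl_i)·tanφ'] / Σ W_i sinα_i, with Δl_i = b_i / cosα_i.
Slice 1: Δl = 1.7/cos(-7.6°) = 1.715 m; N'_1 = 29·cos(-7.6°) − 5·1.715 = 20.2; c'Δl = 19.55; W sinα = -3.8
Slice 2: Δl = 2.8/cos10.3° = 2.846 m; N'_2 = 147·cos10.3° − 20·2.846 = 87.7; c'Δl = 32.44; W sinα = 26.3
Slice 3: Δl = 1.6/cos29.0° = 1.829 m; N'_3 = 91·cos29.0° − 28·1.829 = 28.4; c'Δl = 20.85; W sinα = 44.1
Slice 4: Δl = 2.2/cos48.4° = 3.314 m; N'_4 = 65·cos48.4° − 9·3.314 = 13.3; c'Δl = 37.78; W sinα = 48.6
Σc'Δl = 110.6 kN/m; ΣN' = 149.6 kN/m; ΣW sinα = 115.2 kN/m
Resisting = 110.6 + 149.6·tan20.2° = 110.6 + 55.0 = 165.7 kN/m
FS = 165.7 / 115.2 = 1.438

FS = 1.44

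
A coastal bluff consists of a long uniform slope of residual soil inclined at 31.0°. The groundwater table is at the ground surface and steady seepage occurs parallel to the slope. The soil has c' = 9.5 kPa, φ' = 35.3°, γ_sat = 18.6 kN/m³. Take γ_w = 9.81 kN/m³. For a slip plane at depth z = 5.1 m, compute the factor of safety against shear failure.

With seepage parallel to the slope and the water table at the surface, the effective normal stress on the slip plane uses the buoyant unit weight γ' = γ_sat − γ_w while the driving shear stress uses γ_sat:
FS = [c' + γ' z cos²β tanφ'] / [γ_sat z sinβ cosβ]
γ' = 18.6 − 9.81 = 8.79 kN/m³
Numerator = 9.5 + 8.79·5.1·cos²31.0°·tan35.3° = 9.5 + 8.79·5.1·0.7347·0.7080 = 32.821 kPa
Denominator = 18.6·5.1·sin31.0°·cos31.0° = 18.6·5.1·0.5150·0.8572 = 41.878 kPa
FS = 32.821 / 41.878 = 0.784

FS = 0.78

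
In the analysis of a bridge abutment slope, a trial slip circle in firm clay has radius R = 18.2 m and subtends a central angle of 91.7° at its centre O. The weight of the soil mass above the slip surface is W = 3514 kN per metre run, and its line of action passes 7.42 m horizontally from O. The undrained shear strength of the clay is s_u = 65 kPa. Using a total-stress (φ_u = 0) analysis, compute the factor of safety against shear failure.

FS = 1.32

Taking moments about the centre O, the resisting moment is provided by the undrained shear strength acting along the arc:
Arc length L_a = R·θ = 18.2·(91.7°·π/180) = 18.2·1.6005 = 29.13 m
M_R = s_u·L_a·R = 65·29.13·18.2 = 34459.0 kN·m/m
M_D = W·d = 3514·7.42 = 26073.9 kN·m/m
FS = M_R / M_D = 34459.0 / 26073.9 = 1.322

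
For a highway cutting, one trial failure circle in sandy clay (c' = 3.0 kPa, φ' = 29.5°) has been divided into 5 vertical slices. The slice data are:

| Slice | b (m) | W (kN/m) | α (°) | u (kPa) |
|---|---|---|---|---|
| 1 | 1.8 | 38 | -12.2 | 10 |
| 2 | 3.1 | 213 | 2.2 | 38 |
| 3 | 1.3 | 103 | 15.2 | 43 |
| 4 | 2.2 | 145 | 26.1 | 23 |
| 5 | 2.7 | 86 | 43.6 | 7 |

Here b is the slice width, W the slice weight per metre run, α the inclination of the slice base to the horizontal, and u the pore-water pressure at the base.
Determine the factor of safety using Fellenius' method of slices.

Ordinary method of slices: FS = Σ[c'·Δl_i + (W_i cosα_i − u_i·Δl_i)·tanφ'] / Σ W_i sinα_i, with Δl_i = b_i / cosα_i.
Slice 1: Δl = 1.8/cos(-12.2°) = 1.842 m; N'_1 = 38·cos(-12.2°) − 10·1.842 = 18.7; c'Δl = 5.52; W sinα = -8.0
Slice 2: Δl = 3.1/cos2.2° = 3.102 m; N'_2 = 213·cos2.2° − 38·3.102 = 95.0; c'Δl = 9.31; W sinα = 8.2
Slice 3: Δl = 1.3/cos15.2° = 1.347 m; N'_3 = 103·cos15.2° − 43·1.347 = 41.5; c'Δl = 4.04; W sinα = 27.0
Slice 4: Δl = 2.2/cos26.1° = 2.450 m; N'_4 = 145·cos26.1° − 23·2.450 = 73.9; c'Δl = 7.35; W sinα = 63.8
Slice 5: Δl = 2.7/cos43.6° = 3.728 m; N'_5 = 86·cos43.6° − 7·3.728 = 36.2; c'Δl = 11.19; W sinα = 59.3
Σc'Δl = 37.4 kN/m; ΣN' = 265.2 kN/m; ΣW sinα = 150.3 kN/m
Resisting = 37.4 + 265.2·tan29.5° = 37.4 + 150.0 = 187.5 kN/m
FS = 187.5 / 150.3 = 1.248

FS = 1.25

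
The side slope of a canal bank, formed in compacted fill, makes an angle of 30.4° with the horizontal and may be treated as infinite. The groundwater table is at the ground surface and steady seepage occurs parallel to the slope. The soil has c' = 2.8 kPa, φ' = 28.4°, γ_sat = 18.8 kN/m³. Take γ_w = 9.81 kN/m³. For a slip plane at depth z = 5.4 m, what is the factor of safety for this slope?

With seepage parallel to the slope and the water table at the surface, the effective normal stress on the slip plane uses the buoyant unit weight γ' = γ_sat − γ_w while the driving shear stress uses γ_sat:
FS = [c' + γ' z cos²β tanφ'] / [γ_sat z sinβ cosβ]
γ' = 18.8 − 9.81 = 8.99 kN/m³
Numerator = 2.8 + 8.99·5.4·cos²30.4°·tan28.4° = 2.8 + 8.99·5.4·0.7439·0.5407 = 22.327 kPa
Denominator = 18.8·5.4·sin30.4°·cos30.4° = 18.8·5.4·0.5060·0.8625 = 44.310 kPa
FS = 22.327 / 44.310 = 0.504

FS = 0.50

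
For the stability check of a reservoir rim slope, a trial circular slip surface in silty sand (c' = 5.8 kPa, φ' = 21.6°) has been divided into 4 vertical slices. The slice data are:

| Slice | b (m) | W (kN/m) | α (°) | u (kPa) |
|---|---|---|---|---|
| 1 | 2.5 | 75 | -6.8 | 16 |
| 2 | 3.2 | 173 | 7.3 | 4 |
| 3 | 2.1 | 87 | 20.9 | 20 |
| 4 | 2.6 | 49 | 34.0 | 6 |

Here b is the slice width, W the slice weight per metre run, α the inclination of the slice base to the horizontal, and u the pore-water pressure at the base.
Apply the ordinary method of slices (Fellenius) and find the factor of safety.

FS = 2.29

Ordinary method of slices: FS = Σ[c'·Δl_i + (W_i cosα_i − u_i·Δl_i)·tanφ'] / Σ W_i sinα_i, with Δl_i = b_i / cosα_i.
Slice 1: Δl = 2.5/cos(-6.8°) = 2.518 m; N'_1 = 75·cos(-6.8°) − 16·2.518 = 34.2; c'Δl = 14.60; W sinα = -8.9
Slice 2: Δl = 3.2/cos7.3° = 3.226 m; N'_2 = 173·cos7.3° − 4·3.226 = 158.7; c'Δl = 18.71; W sinα = 22.0
Slice 3: Δl = 2.1/cos20.9° = 2.248 m; N'_3 = 87·cos20.9° − 20·2.248 = 36.3; c'Δl = 13.04; W sinα = 31.0
Slice 4: Δl = 2.6/cos34.0° = 3.136 m; N'_4 = 49·cos34.0° − 6·3.136 = 21.8; c'Δl = 18.19; W sinα = 27.4
Σc'Δl = 64.5 kN/m; ΣN' = 251.0 kN/m; ΣW sinα = 71.5 kN/m
Resisting = 64.5 + 251.0·tan21.6° = 64.5 + 99.4 = 163.9 kN/m
FS = 163.9 / 71.5 = 2.291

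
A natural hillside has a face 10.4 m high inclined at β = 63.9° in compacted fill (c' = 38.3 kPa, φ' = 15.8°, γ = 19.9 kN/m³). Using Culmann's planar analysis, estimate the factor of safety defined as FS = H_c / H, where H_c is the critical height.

FS = 1.93

H_c = (4c'/γ) · sinβ cosφ' / [1 − cos(β − φ')]
    = (4·38.3/19.9) · sin63.9°·cos15.8° / [1 − cos48.1°]
    = 7.698 · 0.8641 / 0.3322 = 20.03 m
FS = H_c / H = 20.03 / 10.4 = 1.926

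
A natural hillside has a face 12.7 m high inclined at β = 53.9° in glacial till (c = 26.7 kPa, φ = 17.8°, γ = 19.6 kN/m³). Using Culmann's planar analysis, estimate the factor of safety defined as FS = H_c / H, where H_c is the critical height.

FS = 1.72

H_c = (4c/γ) · sinβ cosφ / [1 − cos(β − φ)]
    = (4·26.7/19.6) · sin53.9°·cos17.8° / [1 − cos36.1°]
    = 5.449 · 0.7693 / 0.1920 = 21.83 m
FS = H_c / H = 21.83 / 12.7 = 1.719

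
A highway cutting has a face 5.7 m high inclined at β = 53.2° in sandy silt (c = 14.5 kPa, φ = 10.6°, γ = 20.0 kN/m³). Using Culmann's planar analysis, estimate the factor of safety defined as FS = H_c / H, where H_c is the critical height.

H_c = (4c/γ) · sinβ cosφ / [1 − cos(β − φ)]
    = (4·14.5/20.0) · sin53.2°·cos10.6° / [1 − cos42.6°]
    = 2.900 · 0.7871 / 0.2639 = 8.65 m
FS = H_c / H = 8.65 / 5.7 = 1.517

FS = 1.52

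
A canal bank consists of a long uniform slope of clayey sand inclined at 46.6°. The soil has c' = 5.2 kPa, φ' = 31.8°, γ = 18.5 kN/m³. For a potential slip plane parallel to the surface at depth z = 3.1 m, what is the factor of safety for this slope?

For an infinite slope with a slip plane parallel to the surface (no pore pressure): FS = [c' + γz cos²β tanφ'] / [γz sinβ cosβ].
γz = 18.5·3.1 = 57.35 kN/m²
Numerator = 5.2 + 57.35·cos²46.6°·tan31.8° = 5.2 + 57.35·0.4721·0.6200 = 21.987 kPa
Denominator = 57.35·sin46.6°·cos46.6° = 57.35·0.7266·0.6871 = 28.630 kPa
FS = 21.987 / 28.630 = 0.768

FS = 0.77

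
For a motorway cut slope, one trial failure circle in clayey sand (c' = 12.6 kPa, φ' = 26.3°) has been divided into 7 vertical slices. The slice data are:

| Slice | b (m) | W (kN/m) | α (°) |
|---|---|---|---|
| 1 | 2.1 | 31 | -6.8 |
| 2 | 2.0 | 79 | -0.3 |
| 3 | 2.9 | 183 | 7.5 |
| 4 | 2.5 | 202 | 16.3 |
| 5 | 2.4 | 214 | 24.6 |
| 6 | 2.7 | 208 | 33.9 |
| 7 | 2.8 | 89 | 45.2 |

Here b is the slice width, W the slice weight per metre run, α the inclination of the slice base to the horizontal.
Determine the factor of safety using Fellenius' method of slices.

FS = 2.02

Ordinary method of slices: FS = Σ[c'·Δl_i + (W_i cosα_i)·tanφ'] / Σ W_i sinα_i, with Δl_i = b_i / cosα_i.
Slice 1: Δl = 2.1/cos(-6.8°) = 2.115 m; N'_1 = 31·cos(-6.8°) = 30.8; c'Δl = 26.65; W sinα = -3.7
Slice 2: Δl = 2.0/cos(-0.3°) = 2.000 m; N'_2 = 79·cos(-0.3°) = 79.0; c'Δl = 25.20; W sinα = -0.4
Slice 3: Δl = 2.9/cos7.5° = 2.925 m; N'_3 = 183·cos7.5° = 181.4; c'Δl = 36.86; W sinα = 23.9
Slice 4: Δl = 2.5/cos16.3° = 2.605 m; N'_4 = 202·cos16.3° = 193.9; c'Δl = 32.82; W sinα = 56.7
Slice 5: Δl = 2.4/cos24.6° = 2.640 m; N'_5 = 214·cos24.6° = 194.6; c'Δl = 33.26; W sinα = 89.1
Slice 6: Δl = 2.7/cos33.9° = 3.253 m; N'_6 = 208·cos33.9° = 172.6; c'Δl = 40.99; W sinα = 116.0
Slice 7: Δl = 2.8/cos45.2° = 3.974 m; N'_7 = 89·cos45.2° = 62.7; c'Δl = 50.07; W sinα = 63.2
Σc'Δl = 245.8 kN/m; ΣN' = 915.0 kN/m; ΣW sinα = 344.7 kN/m
Resisting = 245.8 + 915.0·tan26.3° = 245.8 + 452.2 = 698.1 kN/m
FS = 698.1 / 344.7 = 2.025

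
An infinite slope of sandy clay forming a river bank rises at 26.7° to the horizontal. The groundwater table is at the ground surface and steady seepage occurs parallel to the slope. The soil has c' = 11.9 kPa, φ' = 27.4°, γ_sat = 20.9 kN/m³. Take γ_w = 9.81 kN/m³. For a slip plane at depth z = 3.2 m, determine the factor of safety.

With seepage parallel to the slope and the water table at the surface, the effective normal stress on the slip plane uses the buoyant unit weight γ' = γ_sat − γ_w while the driving shear stress uses γ_sat:
FS = [c' + γ' z cos²β tanφ'] / [γ_sat z sinβ cosβ]
γ' = 20.9 − 9.81 = 11.09 kN/m³
Numerator = 11.9 + 11.09·3.2·cos²26.7°·tan27.4° = 11.9 + 11.09·3.2·0.7981·0.5184 = 26.581 kPa
Denominator = 20.9·3.2·sin26.7°·cos26.7° = 20.9·3.2·0.4493·0.8934 = 26.846 kPa
FS = 26.581 / 26.846 = 0.990

FS = 0.99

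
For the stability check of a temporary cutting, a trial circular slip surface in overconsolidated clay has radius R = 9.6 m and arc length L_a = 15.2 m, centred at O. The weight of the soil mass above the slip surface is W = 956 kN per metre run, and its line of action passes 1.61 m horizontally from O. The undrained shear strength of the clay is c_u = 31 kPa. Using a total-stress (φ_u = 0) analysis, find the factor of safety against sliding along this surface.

FS = 2.94

Taking moments about the centre O, the resisting moment is provided by the undrained shear strength acting along the arc:
M_R = c_u·L_a·R = 31·15.20·9.6 = 4523.5 kN·m/m
M_D = W·d = 956·1.61 = 1539.2 kN·m/m
FS = M_R / M_D = 4523.5 / 1539.2 = 2.939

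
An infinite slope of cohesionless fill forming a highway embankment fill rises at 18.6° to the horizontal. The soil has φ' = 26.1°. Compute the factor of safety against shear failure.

For a dry cohesionless infinite slope the factor of safety is FS = tanφ' / tanβ.
FS = tan26.1° / tan18.6° = 0.4899 / 0.3365 = 1.456

FS = 1.46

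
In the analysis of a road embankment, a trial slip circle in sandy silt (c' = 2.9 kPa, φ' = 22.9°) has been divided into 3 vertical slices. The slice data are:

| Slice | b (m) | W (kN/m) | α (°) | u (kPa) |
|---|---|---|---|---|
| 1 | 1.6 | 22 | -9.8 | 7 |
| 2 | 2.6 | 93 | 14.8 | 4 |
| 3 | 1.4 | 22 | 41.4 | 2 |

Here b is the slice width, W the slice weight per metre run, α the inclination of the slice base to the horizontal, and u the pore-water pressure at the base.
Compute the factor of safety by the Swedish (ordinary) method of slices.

FS = 1.77

Ordinary method of slices: FS = Σ[c'·Δl_i + (W_i cosα_i − u_i·Δl_i)·tanφ'] / Σ W_i sinα_i, with Δl_i = b_i / cosα_i.
Slice 1: Δl = 1.6/cos(-9.8°) = 1.624 m; N'_1 = 22·cos(-9.8°) − 7·1.624 = 10.3; c'Δl = 4.71; W sinα = -3.7
Slice 2: Δl = 2.6/cos14.8° = 2.689 m; N'_2 = 93·cos14.8° − 4·2.689 = 79.2; c'Δl = 7.80; W sinα = 23.8
Slice 3: Δl = 1.4/cos41.4° = 1.866 m; N'_3 = 22·cos41.4° − 2·1.866 = 12.8; c'Δl = 5.41; W sinα = 14.5
Σc'Δl = 17.9 kN/m; ΣN' = 102.2 kN/m; ΣW sinα = 34.6 kN/m
Resisting = 17.9 + 102.2·tan22.9° = 17.9 + 43.2 = 61.1 kN/m
FS = 61.1 / 34.6 = 1.768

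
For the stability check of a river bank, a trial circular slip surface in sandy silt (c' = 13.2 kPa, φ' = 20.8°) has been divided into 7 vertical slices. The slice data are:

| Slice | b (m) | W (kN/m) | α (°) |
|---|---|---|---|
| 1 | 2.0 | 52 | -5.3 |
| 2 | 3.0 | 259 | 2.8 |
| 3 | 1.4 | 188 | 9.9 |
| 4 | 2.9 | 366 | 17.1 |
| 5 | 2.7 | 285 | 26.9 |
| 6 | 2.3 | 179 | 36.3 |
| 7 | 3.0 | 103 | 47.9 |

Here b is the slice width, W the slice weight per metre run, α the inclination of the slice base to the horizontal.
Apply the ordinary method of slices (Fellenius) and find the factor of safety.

FS = 1.66

Ordinary method of slices: FS = Σ[c'·Δl_i + (W_i cosα_i)·tanφ'] / Σ W_i sinα_i, with Δl_i = b_i / cosα_i.
Slice 1: Δl = 2.0/cos(-5.3°) = 2.009 m; N'_1 = 52·cos(-5.3°) = 51.8; c'Δl = 26.51; W sinα = -4.8
Slice 2: Δl = 3.0/cos2.8° = 3.004 m; N'_2 = 259·cos2.8° = 258.7; c'Δl = 39.65; W sinα = 12.7
Slice 3: Δl = 1.4/cos9.9° = 1.421 m; N'_3 = 188·cos9.9° = 185.2; c'Δl = 18.76; W sinα = 32.3
Slice 4: Δl = 2.9/cos17.1° = 3.034 m; N'_4 = 366·cos17.1° = 349.8; c'Δl = 40.05; W sinα = 107.6
Slice 5: Δl = 2.7/cos26.9° = 3.028 m; N'_5 = 285·cos26.9° = 254.2; c'Δl = 39.96; W sinα = 128.9
Slice 6: Δl = 2.3/cos36.3° = 2.854 m; N'_6 = 179·cos36.3° = 144.3; c'Δl = 37.67; W sinα = 106.0
Slice 7: Δl = 3.0/cos47.9° = 4.475 m; N'_7 = 103·cos47.9° = 69.1; c'Δl = 59.07; W sinα = 76.4
Σc'Δl = 261.7 kN/m; ΣN' = 1313.0 kN/m; ΣW sinα = 459.1 kN/m
Resisting = 261.7 + 1313.0·tan20.8° = 261.7 + 498.7 = 760.4 kN/m
FS = 760.4 / 459.1 = 1.656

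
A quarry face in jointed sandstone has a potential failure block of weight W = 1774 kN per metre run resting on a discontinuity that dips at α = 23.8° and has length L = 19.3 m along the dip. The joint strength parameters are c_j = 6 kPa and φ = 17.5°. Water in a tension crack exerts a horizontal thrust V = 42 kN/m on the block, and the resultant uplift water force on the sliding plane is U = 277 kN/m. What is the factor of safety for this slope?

FS = 0.71

Resolving the block weight along and normal to the plane and applying the Mohr–Coulomb strength on the joint:
N' = W cosα − U − V sinα = 1774·cos23.8° − 277 − 42·sin23.8° = 1329.2 kN/m
Driving force T = W sinα + V cosα = 1774·sin23.8° + 42·cos23.8° = 754.3 kN/m
Resisting force R = c_j·L + N'·tanφ = 6·19.3 + 1329.2·tan17.5° = 115.8 + 419.1 = 534.9 kN/m
FS = R / T = 534.9 / 754.3 = 0.709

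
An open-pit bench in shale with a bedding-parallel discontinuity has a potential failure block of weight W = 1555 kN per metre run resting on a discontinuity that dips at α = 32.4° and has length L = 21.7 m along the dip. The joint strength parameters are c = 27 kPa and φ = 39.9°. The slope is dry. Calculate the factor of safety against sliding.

FS = 2.02

Resolving the block weight along and normal to the plane and applying the Mohr–Coulomb strength on the joint:
N' = W cosα = 1555·cos32.4° = 1312.9 kN/m
Driving force T = W sinα = 1555·sin32.4° = 833.2 kN/m
Resisting force R = c·L + N'·tanφ = 27·21.7 + 1312.9·tan39.9° = 585.9 + 1097.8 = 1683.7 kN/m
FS = R / T = 1683.7 / 833.2 = 2.021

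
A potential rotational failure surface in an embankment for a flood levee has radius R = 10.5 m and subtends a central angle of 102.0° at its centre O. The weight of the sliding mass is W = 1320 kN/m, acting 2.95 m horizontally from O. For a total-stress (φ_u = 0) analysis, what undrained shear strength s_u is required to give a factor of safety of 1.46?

s_u = 29.0 kPa

FS = s_u·L_a·R / (W·d), so s_u = FS·W·d / (L_a·R).
Arc length L_a = R·θ = 10.5·(102.0°·π/180) = 10.5·1.7802 = 18.69 m
s_u = 1.46·1320·2.95 / (18.69·10.5) = 5685.2 / 196.27 = 28.97 kPa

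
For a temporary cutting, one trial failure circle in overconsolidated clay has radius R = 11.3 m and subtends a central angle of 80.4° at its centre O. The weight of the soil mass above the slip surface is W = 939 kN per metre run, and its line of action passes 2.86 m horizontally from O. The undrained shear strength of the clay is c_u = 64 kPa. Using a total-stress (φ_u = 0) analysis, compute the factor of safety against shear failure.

FS = 4.27

Taking moments about the centre O, the resisting moment is provided by the undrained shear strength acting along the arc:
Arc length L_a = R·θ = 11.3·(80.4°·π/180) = 11.3·1.4032 = 15.86 m
M_R = c_u·L_a·R = 64·15.86·11.3 = 11467.5 kN·m/m
M_D = W·d = 939·2.86 = 2685.5 kN·m/m
FS = M_R / M_D = 11467.5 / 2685.5 = 4.270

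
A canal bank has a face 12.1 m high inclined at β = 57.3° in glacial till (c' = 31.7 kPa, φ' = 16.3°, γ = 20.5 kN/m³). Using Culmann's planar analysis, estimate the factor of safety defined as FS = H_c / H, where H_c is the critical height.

FS = 1.68

H_c = (4c'/γ) · sinβ cosφ' / [1 − cos(β − φ')]
    = (4·31.7/20.5) · sin57.3°·cos16.3° / [1 − cos41.0°]
    = 6.185 · 0.8077 / 0.2453 = 20.37 m
FS = H_c / H = 20.37 / 12.1 = 1.683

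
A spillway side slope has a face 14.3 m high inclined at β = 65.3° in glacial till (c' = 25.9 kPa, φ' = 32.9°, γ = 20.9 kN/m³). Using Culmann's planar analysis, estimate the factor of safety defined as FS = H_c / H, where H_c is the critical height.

FS = 1.70

H_c = (4c'/γ) · sinβ cosφ' / [1 − cos(β − φ')]
    = (4·25.9/20.9) · sin65.3°·cos32.9° / [1 − cos32.4°]
    = 4.957 · 0.7628 / 0.1557 = 24.29 m
FS = H_c / H = 24.29 / 14.3 = 1.699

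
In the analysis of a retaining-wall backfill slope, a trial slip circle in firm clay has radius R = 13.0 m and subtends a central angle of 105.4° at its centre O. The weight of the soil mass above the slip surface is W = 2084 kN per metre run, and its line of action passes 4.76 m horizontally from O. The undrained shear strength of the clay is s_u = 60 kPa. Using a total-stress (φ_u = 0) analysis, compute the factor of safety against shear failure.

Taking moments about the centre O, the resisting moment is provided by the undrained shear strength acting along the arc:
Arc length L_a = R·θ = 13.0·(105.4°·π/180) = 13.0·1.8396 = 23.91 m
M_R = s_u·L_a·R = 60·23.91·13.0 = 18653.3 kN·m/m
M_D = W·d = 2084·4.76 = 9919.8 kN·m/m
FS = M_R / M_D = 18653.3 / 9919.8 = 1.880

FS = 1.88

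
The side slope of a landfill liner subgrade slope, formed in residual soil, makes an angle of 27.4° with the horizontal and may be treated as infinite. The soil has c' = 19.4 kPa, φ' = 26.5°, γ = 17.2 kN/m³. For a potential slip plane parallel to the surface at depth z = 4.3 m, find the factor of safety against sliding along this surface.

For an infinite slope with a slip plane parallel to the surface (no pore pressure): FS = [c' + γz cos²β tanφ'] / [γz sinβ cosβ].
γz = 17.2·4.3 = 73.96 kN/m²
Numerator = 19.4 + 73.96·cos²27.4°·tan26.5° = 19.4 + 73.96·0.7882·0.4986 = 48.466 kPa
Denominator = 73.96·sin27.4°·cos27.4° = 73.96·0.4602·0.8878 = 30.218 kPa
FS = 48.466 / 30.218 = 1.604

FS = 1.60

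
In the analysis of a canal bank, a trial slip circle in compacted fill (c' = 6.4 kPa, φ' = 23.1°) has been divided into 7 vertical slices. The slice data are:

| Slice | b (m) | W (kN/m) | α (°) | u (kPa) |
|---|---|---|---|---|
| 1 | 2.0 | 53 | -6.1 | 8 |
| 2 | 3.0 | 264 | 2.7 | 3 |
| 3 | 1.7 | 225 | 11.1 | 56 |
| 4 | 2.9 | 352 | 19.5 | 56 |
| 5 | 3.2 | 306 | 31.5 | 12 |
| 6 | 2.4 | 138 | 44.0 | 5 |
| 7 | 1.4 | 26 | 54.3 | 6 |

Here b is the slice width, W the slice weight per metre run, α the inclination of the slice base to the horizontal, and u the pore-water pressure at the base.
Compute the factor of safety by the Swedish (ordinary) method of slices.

FS = 1.12

Ordinary method of slices: FS = Σ[c'·Δl_i + (W_i cosα_i − u_i·Δl_i)·tanφ'] / Σ W_i sinα_i, with Δl_i = b_i / cosα_i.
Slice 1: Δl = 2.0/cos(-6.1°) = 2.011 m; N'_1 = 53·cos(-6.1°) − 8·2.011 = 36.6; c'Δl = 12.87; W sinα = -5.6
Slice 2: Δl = 3.0/cos2.7° = 3.003 m; N'_2 = 264·cos2.7° − 3·3.003 = 254.7; c'Δl = 19.22; W sinα = 12.4
Slice 3: Δl = 1.7/cos11.1° = 1.732 m; N'_3 = 225·cos11.1° − 56·1.732 = 123.8; c'Δl = 11.09; W sinα = 43.3
Slice 4: Δl = 2.9/cos19.5° = 3.076 m; N'_4 = 352·cos19.5° − 56·3.076 = 159.5; c'Δl = 19.69; W sinα = 117.5
Slice 5: Δl = 3.2/cos31.5° = 3.753 m; N'_5 = 306·cos31.5° − 12·3.753 = 215.9; c'Δl = 24.02; W sinα = 159.9
Slice 6: Δl = 2.4/cos44.0° = 3.336 m; N'_6 = 138·cos44.0° − 5·3.336 = 82.6; c'Δl = 21.35; W sinα = 95.9
Slice 7: Δl = 1.4/cos54.3° = 2.399 m; N'_7 = 26·cos54.3° − 6·2.399 = 0.8; c'Δl = 15.35; W sinα = 21.1
Σc'Δl = 123.6 kN/m; ΣN' = 873.8 kN/m; ΣW sinα = 444.5 kN/m
Resisting = 123.6 + 873.8·tan23.1° = 123.6 + 372.7 = 496.3 kN/m
FS = 496.3 / 444.5 = 1.117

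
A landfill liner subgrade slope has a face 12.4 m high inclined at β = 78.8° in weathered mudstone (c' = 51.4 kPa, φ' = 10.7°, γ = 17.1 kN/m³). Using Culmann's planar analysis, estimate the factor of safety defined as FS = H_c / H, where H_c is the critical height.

FS = 1.49

H_c = (4c'/γ) · sinβ cosφ' / [1 − cos(β − φ')]
    = (4·51.4/17.1) · sin78.8°·cos10.7° / [1 − cos68.1°]
    = 12.023 · 0.9639 / 0.6270 = 18.48 m
FS = H_c / H = 18.48 / 12.4 = 1.491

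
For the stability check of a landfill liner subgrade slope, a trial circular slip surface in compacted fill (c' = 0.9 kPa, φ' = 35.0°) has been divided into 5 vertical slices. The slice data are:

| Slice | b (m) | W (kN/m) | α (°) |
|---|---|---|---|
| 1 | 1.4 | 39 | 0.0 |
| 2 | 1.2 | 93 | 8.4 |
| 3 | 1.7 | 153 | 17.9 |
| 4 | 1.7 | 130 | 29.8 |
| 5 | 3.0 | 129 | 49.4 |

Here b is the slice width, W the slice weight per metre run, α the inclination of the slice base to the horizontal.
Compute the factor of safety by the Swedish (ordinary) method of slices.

Ordinary method of slices: FS = Σ[c'·Δl_i + (W_i cosα_i)·tanφ'] / Σ W_i sinα_i, with Δl_i = b_i / cosα_i.
Slice 1: Δl = 1.4/cos0.0° = 1.400 m; N'_1 = 39·cos0.0° = 39.0; c'Δl = 1.26; W sinα = 0.0
Slice 2: Δl = 1.2/cos8.4° = 1.213 m; N'_2 = 93·cos8.4° = 92.0; c'Δl = 1.09; W sinα = 13.6
Slice 3: Δl = 1.7/cos17.9° = 1.786 m; N'_3 = 153·cos17.9° = 145.6; c'Δl = 1.61; W sinα = 47.0
Slice 4: Δl = 1.7/cos29.8° = 1.959 m; N'_4 = 130·cos29.8° = 112.8; c'Δl = 1.76; W sinα = 64.6
Slice 5: Δl = 3.0/cos49.4° = 4.610 m; N'_5 = 129·cos49.4° = 83.9; c'Δl = 4.15; W sinα = 97.9
Σc'Δl = 9.9 kN/m; ΣN' = 473.4 kN/m; ΣW sinα = 223.2 kN/m
Resisting = 9.9 + 473.4·tan35.0° = 9.9 + 331.4 = 341.3 kN/m
FS = 341.3 / 223.2 = 1.529

FS = 1.53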